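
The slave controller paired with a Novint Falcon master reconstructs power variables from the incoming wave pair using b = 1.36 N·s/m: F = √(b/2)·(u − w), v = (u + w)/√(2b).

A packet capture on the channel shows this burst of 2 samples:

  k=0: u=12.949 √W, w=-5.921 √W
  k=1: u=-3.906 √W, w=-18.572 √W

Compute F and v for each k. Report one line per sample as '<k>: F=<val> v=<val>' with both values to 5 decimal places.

0: F=15.56060 v=4.26135
1: F=12.09389 v=-13.62929

k=0: u−w=18.87000, u+w=7.02800; √(b/2)=0.82462, √(2b)=1.64924; F=0.82462×18.87=15.56060, v=7.02800/1.64924=4.26135
k=1: u−w=14.66600, u+w=-22.47800; √(b/2)=0.82462, √(2b)=1.64924; F=0.82462×14.666=12.09389, v=-22.47800/1.64924=-13.62929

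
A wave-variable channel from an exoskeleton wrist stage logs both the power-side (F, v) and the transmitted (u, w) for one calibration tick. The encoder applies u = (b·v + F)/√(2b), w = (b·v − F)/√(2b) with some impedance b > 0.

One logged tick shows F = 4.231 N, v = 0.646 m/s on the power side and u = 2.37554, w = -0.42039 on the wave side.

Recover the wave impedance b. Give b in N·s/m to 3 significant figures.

u + w = 1.95515;  u + w = √(2b)·v, so √(2b) = 1.95515/0.646 = 3.02655.
b = (√(2b))²/2 = 9.15999/2 = 4.58000.
(Check via u − w = 2F/√(2b): u − w = 2.79593, 2F/√(2b) = 2.79592.)

b = 4.58 N·s/m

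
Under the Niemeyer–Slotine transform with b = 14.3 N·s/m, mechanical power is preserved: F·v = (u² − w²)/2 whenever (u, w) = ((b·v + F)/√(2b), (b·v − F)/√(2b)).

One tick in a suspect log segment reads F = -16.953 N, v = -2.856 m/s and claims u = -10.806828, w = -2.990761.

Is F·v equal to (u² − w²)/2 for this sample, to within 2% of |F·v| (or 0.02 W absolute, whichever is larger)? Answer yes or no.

no

F·v = (-16.953)×(-2.856) = 48.417768 W.
(u² − w²)/2 = (116.787531 − 8.944651)/2 = 53.921440 W.
|Δ| = 5.503672;  2% of max(1, |F·v|) = 0.968355.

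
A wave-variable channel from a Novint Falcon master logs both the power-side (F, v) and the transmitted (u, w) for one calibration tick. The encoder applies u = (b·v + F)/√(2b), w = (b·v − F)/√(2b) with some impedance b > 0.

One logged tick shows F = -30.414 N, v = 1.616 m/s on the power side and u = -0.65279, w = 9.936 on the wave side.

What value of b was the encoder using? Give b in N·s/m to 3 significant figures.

u + w = 9.28321;  u + w = √(2b)·v, so √(2b) = 9.28321/1.616 = 5.74456.
b = (√(2b))²/2 = 32.99998/2 = 16.49999.
(Check via u − w = 2F/√(2b): u − w = -10.58879, 2F/√(2b) = -10.58880.)

b = 16.5 N·s/m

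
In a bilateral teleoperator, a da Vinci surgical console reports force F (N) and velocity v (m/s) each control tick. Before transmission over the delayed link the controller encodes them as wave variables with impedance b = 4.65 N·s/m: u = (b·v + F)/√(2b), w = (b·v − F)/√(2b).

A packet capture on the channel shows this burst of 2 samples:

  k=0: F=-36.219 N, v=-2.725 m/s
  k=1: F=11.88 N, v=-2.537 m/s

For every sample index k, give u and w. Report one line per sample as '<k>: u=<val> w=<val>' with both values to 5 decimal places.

k=0: b·v=4.65×(-2.725)=-12.67125; √(2b)=3.04959; u=(-12.67125+(-36.219))/3.04959=-16.03174, w=(-12.67125−(-36.219))/3.04959=7.72161
k=1: b·v=4.65×(-2.537)=-11.79705; √(2b)=3.04959; u=(-11.79705+11.88)/3.04959=0.02720, w=(-11.79705−11.88)/3.04959=-7.76401

0: u=-16.03174 w=7.72161
1: u=0.02720 w=-7.76401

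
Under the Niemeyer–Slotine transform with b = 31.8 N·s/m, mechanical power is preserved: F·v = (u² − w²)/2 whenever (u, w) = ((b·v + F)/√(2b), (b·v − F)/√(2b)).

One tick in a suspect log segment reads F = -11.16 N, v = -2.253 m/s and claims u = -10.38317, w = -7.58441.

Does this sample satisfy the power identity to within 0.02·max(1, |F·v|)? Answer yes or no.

yes

F·v = (-11.16)×(-2.253) = 25.14348 W.
(u² − w²)/2 = (107.81022 − 57.52328)/2 = 25.14347 W.
|Δ| = 0.00001;  2% of max(1, |F·v|) = 0.50287.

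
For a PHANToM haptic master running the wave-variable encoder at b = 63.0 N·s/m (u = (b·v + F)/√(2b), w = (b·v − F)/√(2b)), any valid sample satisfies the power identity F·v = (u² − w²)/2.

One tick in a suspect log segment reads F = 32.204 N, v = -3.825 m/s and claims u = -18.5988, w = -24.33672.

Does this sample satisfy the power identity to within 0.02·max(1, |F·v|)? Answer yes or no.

yes

F·v = 32.204×(-3.825) = -123.1803 W.
(u² − w²)/2 = (345.9154 − 592.2759)/2 = -123.1803 W.
|Δ| = 0.0000;  2% of max(1, |F·v|) = 2.4636.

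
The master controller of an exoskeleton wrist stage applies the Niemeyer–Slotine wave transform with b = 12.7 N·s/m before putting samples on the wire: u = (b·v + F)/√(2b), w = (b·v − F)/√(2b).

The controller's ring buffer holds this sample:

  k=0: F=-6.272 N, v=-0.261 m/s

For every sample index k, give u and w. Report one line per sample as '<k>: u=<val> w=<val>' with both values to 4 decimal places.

0: u=-1.9022 w=0.5868

k=0: b·v=12.7×(-0.261)=-3.3147; √(2b)=5.0398; u=(-3.3147+(-6.272))/5.0398=-1.9022, w=(-3.3147−(-6.272))/5.0398=0.5868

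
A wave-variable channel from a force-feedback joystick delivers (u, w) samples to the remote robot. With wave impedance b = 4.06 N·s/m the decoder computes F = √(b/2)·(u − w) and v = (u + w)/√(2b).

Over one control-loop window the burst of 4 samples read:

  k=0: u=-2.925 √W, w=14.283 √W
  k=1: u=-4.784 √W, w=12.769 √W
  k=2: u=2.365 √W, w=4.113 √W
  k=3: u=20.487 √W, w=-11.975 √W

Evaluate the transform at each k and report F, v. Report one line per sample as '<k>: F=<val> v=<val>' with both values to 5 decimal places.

k=0: u−w=-17.20800, u+w=11.35800; √(b/2)=1.42478, √(2b)=2.84956; F=1.42478×(-17.208)=-24.51763, v=11.35800/2.84956=3.98588
k=1: u−w=-17.55300, u+w=7.98500; √(b/2)=1.42478, √(2b)=2.84956; F=1.42478×(-17.553)=-25.00918, v=7.98500/2.84956=2.80219
k=2: u−w=-1.74800, u+w=6.47800; √(b/2)=1.42478, √(2b)=2.84956; F=1.42478×(-1.748)=-2.49052, v=6.47800/2.84956=2.27333
k=3: u−w=32.46200, u+w=8.51200; √(b/2)=1.42478, √(2b)=2.84956; F=1.42478×32.462=46.25123, v=8.51200/2.84956=2.98713

0: F=-24.51763 v=3.98588
1: F=-25.00918 v=2.80219
2: F=-2.49052 v=2.27333
3: F=46.25123 v=2.98713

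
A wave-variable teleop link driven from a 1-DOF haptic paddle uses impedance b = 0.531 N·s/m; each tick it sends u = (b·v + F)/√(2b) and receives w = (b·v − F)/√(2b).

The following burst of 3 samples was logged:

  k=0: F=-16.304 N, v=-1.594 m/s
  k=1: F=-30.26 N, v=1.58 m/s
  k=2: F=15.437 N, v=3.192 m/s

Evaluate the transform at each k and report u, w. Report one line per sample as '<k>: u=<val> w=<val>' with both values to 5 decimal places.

0: u=-16.64226 w=14.99959
1: u=-28.54930 w=30.17754
2: u=16.62435 w=-13.33488

k=0: b·v=0.531×(-1.594)=-0.84641; √(2b)=1.03053; u=(-0.84641+(-16.304))/1.03053=-16.64226, w=(-0.84641−(-16.304))/1.03053=14.99959
k=1: b·v=0.531×1.58=0.83898; √(2b)=1.03053; u=(0.83898+(-30.26))/1.03053=-28.54930, w=(0.83898−(-30.26))/1.03053=30.17754
k=2: b·v=0.531×3.192=1.69495; √(2b)=1.03053; u=(1.69495+15.437)/1.03053=16.62435, w=(1.69495−15.437)/1.03053=-13.33488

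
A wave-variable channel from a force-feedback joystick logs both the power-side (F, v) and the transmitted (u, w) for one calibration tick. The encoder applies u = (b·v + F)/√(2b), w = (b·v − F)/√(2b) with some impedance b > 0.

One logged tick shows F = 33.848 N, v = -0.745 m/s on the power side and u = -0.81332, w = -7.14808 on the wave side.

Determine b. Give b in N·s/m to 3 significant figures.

b = 57.1 N·s/m

u + w = -7.96140;  u + w = √(2b)·v, so √(2b) = -7.96140/(-0.745) = 10.68644.
b = (√(2b))²/2 = 114.20006/2 = 57.10003.
(Check via u − w = 2F/√(2b): u − w = 6.33476, 2F/√(2b) = 6.33476.)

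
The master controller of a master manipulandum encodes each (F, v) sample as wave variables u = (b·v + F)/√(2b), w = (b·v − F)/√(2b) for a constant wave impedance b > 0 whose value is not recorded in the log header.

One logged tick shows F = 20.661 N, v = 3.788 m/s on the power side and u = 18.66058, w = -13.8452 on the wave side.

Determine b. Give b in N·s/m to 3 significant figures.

u + w = 4.8154;  u + w = √(2b)·v, so √(2b) = 4.8154/3.788 = 1.2712.
b = (√(2b))²/2 = 1.6160/2 = 0.8080.
(Check via u − w = 2F/√(2b): u − w = 32.5058, 2F/√(2b) = 32.5058.)

b = 0.808 N·s/m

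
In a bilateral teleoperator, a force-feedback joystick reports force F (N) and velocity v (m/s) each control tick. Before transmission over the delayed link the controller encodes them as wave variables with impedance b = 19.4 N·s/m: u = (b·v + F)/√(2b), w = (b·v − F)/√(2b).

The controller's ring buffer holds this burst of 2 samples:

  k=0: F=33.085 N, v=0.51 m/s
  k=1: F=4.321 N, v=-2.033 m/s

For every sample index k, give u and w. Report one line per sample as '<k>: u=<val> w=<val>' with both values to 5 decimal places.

0: u=6.89986 w=-3.72309
1: u=-5.63805 w=-7.02544

k=0: b·v=19.4×0.51=9.89400; √(2b)=6.22896; u=(9.89400+33.085)/6.22896=6.89986, w=(9.89400−33.085)/6.22896=-3.72309
k=1: b·v=19.4×(-2.033)=-39.44020; √(2b)=6.22896; u=(-39.44020+4.321)/6.22896=-5.63805, w=(-39.44020−4.321)/6.22896=-7.02544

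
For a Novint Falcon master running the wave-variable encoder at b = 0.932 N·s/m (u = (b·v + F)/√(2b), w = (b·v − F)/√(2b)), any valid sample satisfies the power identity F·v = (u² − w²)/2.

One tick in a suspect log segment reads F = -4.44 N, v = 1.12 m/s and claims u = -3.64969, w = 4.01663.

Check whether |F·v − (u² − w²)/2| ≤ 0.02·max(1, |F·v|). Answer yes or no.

no

F·v = (-4.44)×1.12 = -4.9728 W.
(u² − w²)/2 = (13.3202 − 16.1333)/2 = -1.4065 W.
|Δ| = 3.5663;  2% of max(1, |F·v|) = 0.0995.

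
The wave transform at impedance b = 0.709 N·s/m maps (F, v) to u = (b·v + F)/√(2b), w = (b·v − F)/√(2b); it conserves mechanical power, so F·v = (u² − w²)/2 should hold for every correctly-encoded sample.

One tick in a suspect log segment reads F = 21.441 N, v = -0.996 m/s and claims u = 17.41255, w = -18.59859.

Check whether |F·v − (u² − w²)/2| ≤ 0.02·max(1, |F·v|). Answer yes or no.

F·v = 21.441×(-0.996) = -21.3552 W.
(u² − w²)/2 = (303.1969 − 345.9075)/2 = -21.3553 W.
|Δ| = 0.0001;  2% of max(1, |F·v|) = 0.4271.

yes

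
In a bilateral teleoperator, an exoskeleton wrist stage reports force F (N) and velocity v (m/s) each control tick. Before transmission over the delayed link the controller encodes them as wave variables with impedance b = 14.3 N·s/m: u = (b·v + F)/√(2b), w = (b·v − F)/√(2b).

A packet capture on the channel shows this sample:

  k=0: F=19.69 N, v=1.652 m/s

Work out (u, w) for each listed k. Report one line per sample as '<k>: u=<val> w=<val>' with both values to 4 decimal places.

0: u=8.0992 w=0.7355

k=0: b·v=14.3×1.652=23.6236; √(2b)=5.3479; u=(23.6236+19.69)/5.3479=8.0992, w=(23.6236−19.69)/5.3479=0.7355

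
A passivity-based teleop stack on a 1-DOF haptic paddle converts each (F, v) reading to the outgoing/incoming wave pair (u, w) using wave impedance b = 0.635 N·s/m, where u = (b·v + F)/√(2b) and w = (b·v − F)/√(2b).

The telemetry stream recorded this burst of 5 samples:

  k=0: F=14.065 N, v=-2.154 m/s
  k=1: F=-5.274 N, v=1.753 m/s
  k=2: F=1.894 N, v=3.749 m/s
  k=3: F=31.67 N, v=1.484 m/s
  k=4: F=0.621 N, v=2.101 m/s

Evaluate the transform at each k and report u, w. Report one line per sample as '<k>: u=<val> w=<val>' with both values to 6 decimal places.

k=0: b·v=0.635×(-2.154)=-1.367790; √(2b)=1.126943; u=(-1.367790+14.065)/1.126943=11.266952, w=(-1.367790−14.065)/1.126943=-13.694387
k=1: b·v=0.635×1.753=1.113155; √(2b)=1.126943; u=(1.113155+(-5.274))/1.126943=-3.692153, w=(1.113155−(-5.274))/1.126943=5.667684
k=2: b·v=0.635×3.749=2.380615; √(2b)=1.126943; u=(2.380615+1.894)/1.126943=3.793107, w=(2.380615−1.894)/1.126943=0.431801
k=3: b·v=0.635×1.484=0.942340; √(2b)=1.126943; u=(0.942340+31.67)/1.126943=28.938772, w=(0.942340−31.67)/1.126943=-27.266389
k=4: b·v=0.635×2.101=1.334135; √(2b)=1.126943; u=(1.334135+0.621)/1.126943=1.734902, w=(1.334135−0.621)/1.126943=0.632805

0: u=11.266952 w=-13.694387
1: u=-3.692153 w=5.667684
2: u=3.793107 w=0.431801
3: u=28.938772 w=-27.266389
4: u=1.734902 w=0.632805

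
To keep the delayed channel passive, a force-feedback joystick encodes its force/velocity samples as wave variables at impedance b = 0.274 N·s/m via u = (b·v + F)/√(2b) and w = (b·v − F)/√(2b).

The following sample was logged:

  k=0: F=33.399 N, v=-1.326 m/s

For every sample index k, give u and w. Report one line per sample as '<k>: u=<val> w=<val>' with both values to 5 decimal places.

k=0: b·v=0.274×(-1.326)=-0.36332; √(2b)=0.74027; u=(-0.36332+33.399)/0.74027=44.62651, w=(-0.36332−33.399)/0.74027=-45.60811

0: u=44.62651 w=-45.60811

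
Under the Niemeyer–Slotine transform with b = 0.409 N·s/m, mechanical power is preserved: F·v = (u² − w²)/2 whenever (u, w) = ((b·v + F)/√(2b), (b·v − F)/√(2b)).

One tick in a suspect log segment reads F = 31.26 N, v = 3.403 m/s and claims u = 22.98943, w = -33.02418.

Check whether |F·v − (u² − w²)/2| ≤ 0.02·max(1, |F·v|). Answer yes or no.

F·v = 31.26×3.403 = 106.37778 W.
(u² − w²)/2 = (528.51389 − 1090.59646)/2 = -281.04129 W.
|Δ| = 387.41907;  2% of max(1, |F·v|) = 2.12756.

no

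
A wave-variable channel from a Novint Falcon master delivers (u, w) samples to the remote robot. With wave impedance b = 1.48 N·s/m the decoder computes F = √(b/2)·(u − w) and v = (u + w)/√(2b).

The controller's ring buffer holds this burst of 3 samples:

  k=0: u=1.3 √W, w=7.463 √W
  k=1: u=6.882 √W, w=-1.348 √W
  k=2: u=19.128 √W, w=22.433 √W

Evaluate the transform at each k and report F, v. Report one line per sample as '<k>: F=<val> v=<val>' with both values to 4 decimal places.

k=0: u−w=-6.1630, u+w=8.7630; √(b/2)=0.8602, √(2b)=1.7205; F=0.8602×(-6.163)=-5.3016, v=8.7630/1.7205=5.0934
k=1: u−w=8.2300, u+w=5.5340; √(b/2)=0.8602, √(2b)=1.7205; F=0.8602×8.23=7.0797, v=5.5340/1.7205=3.2166
k=2: u−w=-3.3050, u+w=41.5610; √(b/2)=0.8602, √(2b)=1.7205; F=0.8602×(-3.305)=-2.8431, v=41.5610/1.7205=24.1568

0: F=-5.3016 v=5.0934
1: F=7.0797 v=3.2166
2: F=-2.8431 v=24.1568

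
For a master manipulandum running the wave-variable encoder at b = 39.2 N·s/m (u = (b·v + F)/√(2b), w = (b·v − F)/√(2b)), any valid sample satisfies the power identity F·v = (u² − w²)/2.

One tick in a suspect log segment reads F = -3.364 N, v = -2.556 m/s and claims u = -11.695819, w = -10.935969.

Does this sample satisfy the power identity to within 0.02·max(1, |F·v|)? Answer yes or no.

yes

F·v = (-3.364)×(-2.556) = 8.598384 W.
(u² − w²)/2 = (136.792182 − 119.595418)/2 = 8.598382 W.
|Δ| = 0.000002;  2% of max(1, |F·v|) = 0.171968.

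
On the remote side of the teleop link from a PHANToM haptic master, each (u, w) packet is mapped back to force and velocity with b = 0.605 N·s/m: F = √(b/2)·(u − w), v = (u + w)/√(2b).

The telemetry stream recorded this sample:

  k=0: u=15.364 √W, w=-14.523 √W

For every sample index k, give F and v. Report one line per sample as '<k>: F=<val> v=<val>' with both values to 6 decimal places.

0: F=16.437850 v=0.764545

k=0: u−w=29.887000, u+w=0.841000; √(b/2)=0.550000, √(2b)=1.100000; F=0.550000×29.887=16.437850, v=0.841000/1.100000=0.764545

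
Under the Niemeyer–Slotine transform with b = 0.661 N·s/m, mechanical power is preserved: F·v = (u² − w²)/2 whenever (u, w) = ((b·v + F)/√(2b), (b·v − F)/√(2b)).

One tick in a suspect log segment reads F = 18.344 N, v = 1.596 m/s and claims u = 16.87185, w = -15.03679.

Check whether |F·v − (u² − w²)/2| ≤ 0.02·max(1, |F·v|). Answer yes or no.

F·v = 18.344×1.596 = 29.2770 W.
(u² − w²)/2 = (284.6593 − 226.1051)/2 = 29.2771 W.
|Δ| = 0.0001;  2% of max(1, |F·v|) = 0.5855.

yes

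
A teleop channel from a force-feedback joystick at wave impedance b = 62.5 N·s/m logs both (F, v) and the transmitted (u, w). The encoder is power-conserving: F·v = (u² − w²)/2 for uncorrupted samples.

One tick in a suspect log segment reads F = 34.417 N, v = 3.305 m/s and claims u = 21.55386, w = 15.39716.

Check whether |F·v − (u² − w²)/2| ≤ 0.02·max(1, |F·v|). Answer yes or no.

yes

F·v = 34.417×3.305 = 113.7482 W.
(u² − w²)/2 = (464.5689 − 237.0725)/2 = 113.7482 W.
|Δ| = 0.0000;  2% of max(1, |F·v|) = 2.2750.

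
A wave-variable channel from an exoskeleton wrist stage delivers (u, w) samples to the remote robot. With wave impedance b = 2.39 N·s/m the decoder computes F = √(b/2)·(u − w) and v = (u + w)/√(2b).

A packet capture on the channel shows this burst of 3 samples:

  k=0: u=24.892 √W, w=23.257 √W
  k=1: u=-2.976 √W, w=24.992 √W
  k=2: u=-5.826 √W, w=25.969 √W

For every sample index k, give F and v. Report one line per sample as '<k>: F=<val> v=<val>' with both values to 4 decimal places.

k=0: u−w=1.6350, u+w=48.1490; √(b/2)=1.0932, √(2b)=2.1863; F=1.0932×1.635=1.7873, v=48.1490/2.1863=22.0228
k=1: u−w=-27.9680, u+w=22.0160; √(b/2)=1.0932, √(2b)=2.1863; F=1.0932×(-27.968)=-30.5735, v=22.0160/2.1863=10.0699
k=2: u−w=-31.7950, u+w=20.1430; √(b/2)=1.0932, √(2b)=2.1863; F=1.0932×(-31.795)=-34.7570, v=20.1430/2.1863=9.2132

0: F=1.7873 v=22.0228
1: F=-30.5735 v=10.0699
2: F=-34.7570 v=9.2132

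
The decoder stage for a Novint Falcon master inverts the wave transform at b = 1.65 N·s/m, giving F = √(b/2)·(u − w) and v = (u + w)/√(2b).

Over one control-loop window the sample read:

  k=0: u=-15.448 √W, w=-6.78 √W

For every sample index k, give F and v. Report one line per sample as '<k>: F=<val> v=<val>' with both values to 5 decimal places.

k=0: u−w=-8.66800, u+w=-22.22800; √(b/2)=0.90830, √(2b)=1.81659; F=0.90830×(-8.668)=-7.87310, v=-22.22800/1.81659=-12.23611

0: F=-7.87310 v=-12.23611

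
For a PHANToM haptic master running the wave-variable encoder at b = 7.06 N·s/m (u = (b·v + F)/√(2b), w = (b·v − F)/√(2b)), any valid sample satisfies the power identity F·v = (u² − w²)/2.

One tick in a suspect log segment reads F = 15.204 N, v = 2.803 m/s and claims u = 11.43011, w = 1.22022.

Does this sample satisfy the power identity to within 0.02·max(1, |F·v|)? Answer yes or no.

F·v = 15.204×2.803 = 42.61681 W.
(u² − w²)/2 = (130.64741 − 1.48894)/2 = 64.57924 W.
|Δ| = 21.96243;  2% of max(1, |F·v|) = 0.85234.

no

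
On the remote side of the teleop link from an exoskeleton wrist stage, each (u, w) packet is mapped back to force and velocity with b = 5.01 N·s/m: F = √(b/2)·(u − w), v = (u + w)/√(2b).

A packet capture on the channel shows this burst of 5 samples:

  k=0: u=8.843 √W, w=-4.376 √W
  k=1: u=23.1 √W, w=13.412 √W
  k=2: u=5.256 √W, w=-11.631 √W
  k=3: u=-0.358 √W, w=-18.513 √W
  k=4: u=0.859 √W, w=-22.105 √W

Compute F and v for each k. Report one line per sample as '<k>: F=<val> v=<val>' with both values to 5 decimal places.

0: F=20.92196 v=1.41118
1: F=15.33338 v=11.53458
2: F=26.72738 v=-2.01394
3: F=28.73427 v=-5.96158
4: F=36.34556 v=-6.71187

k=0: u−w=13.21900, u+w=4.46700; √(b/2)=1.58272, √(2b)=3.16544; F=1.58272×13.219=20.92196, v=4.46700/3.16544=1.41118
k=1: u−w=9.68800, u+w=36.51200; √(b/2)=1.58272, √(2b)=3.16544; F=1.58272×9.688=15.33338, v=36.51200/3.16544=11.53458
k=2: u−w=16.88700, u+w=-6.37500; √(b/2)=1.58272, √(2b)=3.16544; F=1.58272×16.887=26.72738, v=-6.37500/3.16544=-2.01394
k=3: u−w=18.15500, u+w=-18.87100; √(b/2)=1.58272, √(2b)=3.16544; F=1.58272×18.155=28.73427, v=-18.87100/3.16544=-5.96158
k=4: u−w=22.96400, u+w=-21.24600; √(b/2)=1.58272, √(2b)=3.16544; F=1.58272×22.964=36.34556, v=-21.24600/3.16544=-6.71187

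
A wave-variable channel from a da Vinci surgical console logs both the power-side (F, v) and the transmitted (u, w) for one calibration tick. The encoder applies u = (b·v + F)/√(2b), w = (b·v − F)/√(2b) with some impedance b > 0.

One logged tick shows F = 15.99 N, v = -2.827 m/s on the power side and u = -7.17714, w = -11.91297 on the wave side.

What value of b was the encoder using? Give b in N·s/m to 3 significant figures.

u + w = -19.09011;  u + w = √(2b)·v, so √(2b) = -19.09011/(-2.827) = 6.75278.
b = (√(2b))²/2 = 45.60004/2 = 22.80002.
(Check via u − w = 2F/√(2b): u − w = 4.73583, 2F/√(2b) = 4.73583.)

b = 22.8 N·s/m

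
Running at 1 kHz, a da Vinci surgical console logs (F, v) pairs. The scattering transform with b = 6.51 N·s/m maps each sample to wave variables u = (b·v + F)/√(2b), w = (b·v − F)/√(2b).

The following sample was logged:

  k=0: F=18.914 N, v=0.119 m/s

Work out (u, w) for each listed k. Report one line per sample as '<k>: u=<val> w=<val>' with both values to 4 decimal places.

0: u=5.4565 w=-5.0271

k=0: b·v=6.51×0.119=0.7747; √(2b)=3.6083; u=(0.7747+18.914)/3.6083=5.4565, w=(0.7747−18.914)/3.6083=-5.0271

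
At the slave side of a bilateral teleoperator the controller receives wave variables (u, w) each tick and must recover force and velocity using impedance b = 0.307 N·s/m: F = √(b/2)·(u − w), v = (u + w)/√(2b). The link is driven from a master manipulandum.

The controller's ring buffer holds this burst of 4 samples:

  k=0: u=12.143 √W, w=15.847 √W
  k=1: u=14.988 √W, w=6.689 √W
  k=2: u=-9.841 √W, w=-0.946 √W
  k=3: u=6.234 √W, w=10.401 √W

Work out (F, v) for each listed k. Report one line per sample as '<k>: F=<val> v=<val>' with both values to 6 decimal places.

0: F=-1.451193 v=35.720597
1: F=3.251472 v=27.664001
2: F=-3.484979 v=-13.766277
3: F=-1.632592 v=21.229444

k=0: u−w=-3.704000, u+w=27.990000; √(b/2)=0.391791, √(2b)=0.783582; F=0.391791×(-3.704)=-1.451193, v=27.990000/0.783582=35.720597
k=1: u−w=8.299000, u+w=21.677000; √(b/2)=0.391791, √(2b)=0.783582; F=0.391791×8.299=3.251472, v=21.677000/0.783582=27.664001
k=2: u−w=-8.895000, u+w=-10.787000; √(b/2)=0.391791, √(2b)=0.783582; F=0.391791×(-8.895)=-3.484979, v=-10.787000/0.783582=-13.766277
k=3: u−w=-4.167000, u+w=16.635000; √(b/2)=0.391791, √(2b)=0.783582; F=0.391791×(-4.167)=-1.632592, v=16.635000/0.783582=21.229444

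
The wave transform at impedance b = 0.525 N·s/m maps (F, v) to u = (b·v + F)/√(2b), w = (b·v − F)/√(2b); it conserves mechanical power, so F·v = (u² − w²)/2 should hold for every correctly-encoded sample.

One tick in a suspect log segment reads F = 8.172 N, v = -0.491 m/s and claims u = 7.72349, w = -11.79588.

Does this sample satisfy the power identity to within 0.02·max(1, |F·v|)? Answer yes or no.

no

F·v = 8.172×(-0.491) = -4.0125 W.
(u² − w²)/2 = (59.6523 − 139.1428)/2 = -39.7452 W.
|Δ| = 35.7328;  2% of max(1, |F·v|) = 0.0802.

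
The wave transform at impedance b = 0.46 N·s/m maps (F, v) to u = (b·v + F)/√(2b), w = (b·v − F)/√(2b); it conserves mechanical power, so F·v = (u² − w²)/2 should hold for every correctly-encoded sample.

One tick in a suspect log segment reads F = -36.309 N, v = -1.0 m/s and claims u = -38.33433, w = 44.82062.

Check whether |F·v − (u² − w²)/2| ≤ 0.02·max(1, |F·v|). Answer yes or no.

no

F·v = (-36.309)×(-1.0) = 36.30900 W.
(u² − w²)/2 = (1469.52086 − 2008.88798)/2 = -269.68356 W.
|Δ| = 305.99256;  2% of max(1, |F·v|) = 0.72618.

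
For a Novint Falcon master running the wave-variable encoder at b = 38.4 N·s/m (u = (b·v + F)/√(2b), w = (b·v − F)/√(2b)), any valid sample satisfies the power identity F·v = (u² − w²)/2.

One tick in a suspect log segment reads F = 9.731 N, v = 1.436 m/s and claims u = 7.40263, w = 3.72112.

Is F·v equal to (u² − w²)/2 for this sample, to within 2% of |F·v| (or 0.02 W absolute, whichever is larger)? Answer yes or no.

no

F·v = 9.731×1.436 = 13.97372 W.
(u² − w²)/2 = (54.79893 − 13.84673)/2 = 20.47610 W.
|Δ| = 6.50238;  2% of max(1, |F·v|) = 0.27947.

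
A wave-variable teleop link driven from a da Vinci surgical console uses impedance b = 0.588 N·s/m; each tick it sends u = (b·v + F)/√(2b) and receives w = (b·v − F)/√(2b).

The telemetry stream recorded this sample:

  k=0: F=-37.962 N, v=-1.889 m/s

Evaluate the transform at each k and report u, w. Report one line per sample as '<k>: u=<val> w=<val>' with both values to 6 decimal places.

k=0: b·v=0.588×(-1.889)=-1.110732; √(2b)=1.084435; u=(-1.110732+(-37.962))/1.084435=-36.030486, w=(-1.110732−(-37.962))/1.084435=33.981987

0: u=-36.030486 w=33.981987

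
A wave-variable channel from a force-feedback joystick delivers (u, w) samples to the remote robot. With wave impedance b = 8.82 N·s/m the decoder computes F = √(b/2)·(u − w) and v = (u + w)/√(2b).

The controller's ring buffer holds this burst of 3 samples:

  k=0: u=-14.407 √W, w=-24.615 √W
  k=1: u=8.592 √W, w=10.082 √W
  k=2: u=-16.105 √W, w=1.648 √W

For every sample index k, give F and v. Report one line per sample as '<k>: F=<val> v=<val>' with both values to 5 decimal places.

k=0: u−w=10.20800, u+w=-39.02200; √(b/2)=2.10000, √(2b)=4.20000; F=2.10000×10.208=21.43680, v=-39.02200/4.20000=-9.29095
k=1: u−w=-1.49000, u+w=18.67400; √(b/2)=2.10000, √(2b)=4.20000; F=2.10000×(-1.49)=-3.12900, v=18.67400/4.20000=4.44619
k=2: u−w=-17.75300, u+w=-14.45700; √(b/2)=2.10000, √(2b)=4.20000; F=2.10000×(-17.753)=-37.28130, v=-14.45700/4.20000=-3.44214

0: F=21.43680 v=-9.29095
1: F=-3.12900 v=4.44619
2: F=-37.28130 v=-3.44214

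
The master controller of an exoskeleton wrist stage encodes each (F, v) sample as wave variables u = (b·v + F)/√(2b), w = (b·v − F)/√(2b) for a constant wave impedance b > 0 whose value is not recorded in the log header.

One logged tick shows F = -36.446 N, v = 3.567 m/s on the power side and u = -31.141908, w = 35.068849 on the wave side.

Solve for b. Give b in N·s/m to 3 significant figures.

u + w = 3.926941;  u + w = √(2b)·v, so √(2b) = 3.926941/3.567 = 1.100909.
b = (√(2b))²/2 = 1.212000/2 = 0.606000.
(Check via u − w = 2F/√(2b): u − w = -66.210757, 2F/√(2b) = -66.210764.)

b = 0.606 N·s/m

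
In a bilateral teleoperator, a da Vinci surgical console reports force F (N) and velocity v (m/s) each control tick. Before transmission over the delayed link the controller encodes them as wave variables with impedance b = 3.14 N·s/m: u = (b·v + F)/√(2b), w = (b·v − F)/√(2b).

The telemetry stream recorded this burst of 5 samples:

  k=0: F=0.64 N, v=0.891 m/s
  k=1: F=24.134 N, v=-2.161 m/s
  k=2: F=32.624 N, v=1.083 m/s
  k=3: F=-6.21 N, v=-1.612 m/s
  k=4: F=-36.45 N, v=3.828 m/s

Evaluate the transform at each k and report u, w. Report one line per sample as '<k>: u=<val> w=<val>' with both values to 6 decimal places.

0: u=1.371808 w=0.861032
1: u=6.922789 w=-12.338240
2: u=14.375388 w=-11.661398
3: u=-4.497890 w=0.458230
4: u=-9.748663 w=19.341604

k=0: b·v=3.14×0.891=2.797740; √(2b)=2.505993; u=(2.797740+0.64)/2.505993=1.371808, w=(2.797740−0.64)/2.505993=0.861032
k=1: b·v=3.14×(-2.161)=-6.785540; √(2b)=2.505993; u=(-6.785540+24.134)/2.505993=6.922789, w=(-6.785540−24.134)/2.505993=-12.338240
k=2: b·v=3.14×1.083=3.400620; √(2b)=2.505993; u=(3.400620+32.624)/2.505993=14.375388, w=(3.400620−32.624)/2.505993=-11.661398
k=3: b·v=3.14×(-1.612)=-5.061680; √(2b)=2.505993; u=(-5.061680+(-6.21))/2.505993=-4.497890, w=(-5.061680−(-6.21))/2.505993=0.458230
k=4: b·v=3.14×3.828=12.019920; √(2b)=2.505993; u=(12.019920+(-36.45))/2.505993=-9.748663, w=(12.019920−(-36.45))/2.505993=19.341604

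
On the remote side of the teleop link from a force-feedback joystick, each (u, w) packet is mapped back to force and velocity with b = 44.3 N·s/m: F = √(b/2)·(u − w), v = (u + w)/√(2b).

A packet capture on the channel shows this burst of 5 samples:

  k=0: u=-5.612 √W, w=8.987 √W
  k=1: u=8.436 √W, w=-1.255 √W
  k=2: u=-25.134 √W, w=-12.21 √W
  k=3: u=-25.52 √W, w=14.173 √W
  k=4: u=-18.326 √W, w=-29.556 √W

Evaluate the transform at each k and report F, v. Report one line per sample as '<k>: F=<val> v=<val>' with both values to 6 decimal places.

0: F=-68.708422 v=0.358556
1: F=45.609516 v=0.762901
2: F=-60.825238 v=-3.967382
3: F=-186.810288 v=-1.205492
4: F=52.852632 v=-5.086926

k=0: u−w=-14.599000, u+w=3.375000; √(b/2)=4.706379, √(2b)=9.412757; F=4.706379×(-14.599)=-68.708422, v=3.375000/9.412757=0.358556
k=1: u−w=9.691000, u+w=7.181000; √(b/2)=4.706379, √(2b)=9.412757; F=4.706379×9.691=45.609516, v=7.181000/9.412757=0.762901
k=2: u−w=-12.924000, u+w=-37.344000; √(b/2)=4.706379, √(2b)=9.412757; F=4.706379×(-12.924)=-60.825238, v=-37.344000/9.412757=-3.967382
k=3: u−w=-39.693000, u+w=-11.347000; √(b/2)=4.706379, √(2b)=9.412757; F=4.706379×(-39.693)=-186.810288, v=-11.347000/9.412757=-1.205492
k=4: u−w=11.230000, u+w=-47.882000; √(b/2)=4.706379, √(2b)=9.412757; F=4.706379×11.23=52.852632, v=-47.882000/9.412757=-5.086926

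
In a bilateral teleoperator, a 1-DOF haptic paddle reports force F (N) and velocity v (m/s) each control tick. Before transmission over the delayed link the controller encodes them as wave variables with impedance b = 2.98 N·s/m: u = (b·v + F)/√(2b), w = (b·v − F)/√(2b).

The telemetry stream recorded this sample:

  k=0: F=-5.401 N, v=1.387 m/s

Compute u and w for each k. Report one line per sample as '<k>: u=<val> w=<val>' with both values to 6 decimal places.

k=0: b·v=2.98×1.387=4.133260; √(2b)=2.441311; u=(4.133260+(-5.401))/2.441311=-0.519287, w=(4.133260−(-5.401))/2.441311=3.905385

0: u=-0.519287 w=3.905385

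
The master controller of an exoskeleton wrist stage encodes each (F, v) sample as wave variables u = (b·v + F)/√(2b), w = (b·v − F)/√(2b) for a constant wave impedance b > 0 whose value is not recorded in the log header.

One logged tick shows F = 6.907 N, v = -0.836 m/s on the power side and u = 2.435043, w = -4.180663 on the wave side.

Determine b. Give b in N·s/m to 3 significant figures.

b = 2.18 N·s/m

u + w = -1.745620;  u + w = √(2b)·v, so √(2b) = -1.745620/(-0.836) = 2.088062.
b = (√(2b))²/2 = 4.360004/2 = 2.180002.
(Check via u − w = 2F/√(2b): u − w = 6.615706, 2F/√(2b) = 6.615703.)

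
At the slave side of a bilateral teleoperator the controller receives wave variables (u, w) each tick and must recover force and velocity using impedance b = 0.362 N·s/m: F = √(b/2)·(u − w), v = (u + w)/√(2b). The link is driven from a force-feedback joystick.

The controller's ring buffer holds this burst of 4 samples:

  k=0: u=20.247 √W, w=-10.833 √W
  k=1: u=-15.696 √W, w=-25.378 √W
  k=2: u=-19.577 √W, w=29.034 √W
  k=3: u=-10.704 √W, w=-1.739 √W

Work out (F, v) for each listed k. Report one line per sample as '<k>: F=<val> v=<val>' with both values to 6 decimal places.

k=0: u−w=31.080000, u+w=9.414000; √(b/2)=0.425441, √(2b)=0.850882; F=0.425441×31.08=13.222705, v=9.414000/0.850882=11.063815
k=1: u−w=9.682000, u+w=-41.074000; √(b/2)=0.425441, √(2b)=0.850882; F=0.425441×9.682=4.119119, v=-41.074000/0.850882=-48.272269
k=2: u−w=-48.611000, u+w=9.457000; √(b/2)=0.425441, √(2b)=0.850882; F=0.425441×(-48.611)=-20.681110, v=9.457000/0.850882=11.114351
k=3: u−w=-8.965000, u+w=-12.443000; √(b/2)=0.425441, √(2b)=0.850882; F=0.425441×(-8.965)=-3.814078, v=-12.443000/0.850882=-14.623651

0: F=13.222705 v=11.063815
1: F=4.119119 v=-48.272269
2: F=-20.681110 v=11.114351
3: F=-3.814078 v=-14.623651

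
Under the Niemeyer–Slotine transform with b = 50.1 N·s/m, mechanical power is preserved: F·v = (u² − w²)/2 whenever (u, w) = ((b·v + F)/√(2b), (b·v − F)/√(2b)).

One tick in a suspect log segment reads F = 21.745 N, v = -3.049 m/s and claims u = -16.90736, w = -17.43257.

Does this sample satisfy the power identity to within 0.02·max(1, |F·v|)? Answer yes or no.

no

F·v = 21.745×(-3.049) = -66.30051 W.
(u² − w²)/2 = (285.85882 − 303.89450)/2 = -9.01784 W.
|Δ| = 57.28267;  2% of max(1, |F·v|) = 1.32601.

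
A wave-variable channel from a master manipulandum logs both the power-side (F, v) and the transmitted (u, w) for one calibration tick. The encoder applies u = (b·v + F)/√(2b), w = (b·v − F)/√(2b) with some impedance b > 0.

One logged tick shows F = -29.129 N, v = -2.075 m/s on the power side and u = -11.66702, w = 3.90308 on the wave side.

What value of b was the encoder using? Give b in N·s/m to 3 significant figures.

b = 7 N·s/m

u + w = -7.76394;  u + w = √(2b)·v, so √(2b) = -7.76394/(-2.075) = 3.74166.
b = (√(2b))²/2 = 14.00000/2 = 7.00000.
(Check via u − w = 2F/√(2b): u − w = -15.57010, 2F/√(2b) = -15.57010.)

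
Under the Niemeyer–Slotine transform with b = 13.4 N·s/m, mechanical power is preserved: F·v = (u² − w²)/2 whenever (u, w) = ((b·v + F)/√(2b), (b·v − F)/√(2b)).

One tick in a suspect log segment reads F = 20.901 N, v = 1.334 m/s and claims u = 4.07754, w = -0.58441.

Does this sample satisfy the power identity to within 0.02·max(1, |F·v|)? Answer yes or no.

F·v = 20.901×1.334 = 27.88193 W.
(u² − w²)/2 = (16.62633 − 0.34154)/2 = 8.14240 W.
|Δ| = 19.73954;  2% of max(1, |F·v|) = 0.55764.

no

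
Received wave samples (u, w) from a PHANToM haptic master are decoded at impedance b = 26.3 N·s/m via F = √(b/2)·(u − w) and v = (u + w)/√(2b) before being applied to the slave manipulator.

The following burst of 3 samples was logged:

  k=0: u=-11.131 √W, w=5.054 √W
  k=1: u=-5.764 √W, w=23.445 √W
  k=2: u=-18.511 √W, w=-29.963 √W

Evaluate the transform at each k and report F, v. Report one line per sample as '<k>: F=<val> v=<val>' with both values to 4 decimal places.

0: F=-58.6916 v=-0.8379
1: F=-105.9204 v=2.4379
2: F=41.5283 v=-6.6837

k=0: u−w=-16.1850, u+w=-6.0770; √(b/2)=3.6263, √(2b)=7.2526; F=3.6263×(-16.185)=-58.6916, v=-6.0770/7.2526=-0.8379
k=1: u−w=-29.2090, u+w=17.6810; √(b/2)=3.6263, √(2b)=7.2526; F=3.6263×(-29.209)=-105.9204, v=17.6810/7.2526=2.4379
k=2: u−w=11.4520, u+w=-48.4740; √(b/2)=3.6263, √(2b)=7.2526; F=3.6263×11.452=41.5283, v=-48.4740/7.2526=-6.6837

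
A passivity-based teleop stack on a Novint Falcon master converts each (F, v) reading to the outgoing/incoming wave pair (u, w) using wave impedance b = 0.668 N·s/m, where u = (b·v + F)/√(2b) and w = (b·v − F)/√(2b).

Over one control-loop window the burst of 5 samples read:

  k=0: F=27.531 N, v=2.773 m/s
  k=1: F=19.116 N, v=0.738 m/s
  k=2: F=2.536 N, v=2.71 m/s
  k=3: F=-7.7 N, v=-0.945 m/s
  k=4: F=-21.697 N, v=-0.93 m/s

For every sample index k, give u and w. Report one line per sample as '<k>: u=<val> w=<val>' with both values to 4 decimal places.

k=0: b·v=0.668×2.773=1.8524; √(2b)=1.1559; u=(1.8524+27.531)/1.1559=25.4213, w=(1.8524−27.531)/1.1559=-22.2161
k=1: b·v=0.668×0.738=0.4930; √(2b)=1.1559; u=(0.4930+19.116)/1.1559=16.9649, w=(0.4930−19.116)/1.1559=-16.1119
k=2: b·v=0.668×2.71=1.8103; √(2b)=1.1559; u=(1.8103+2.536)/1.1559=3.7602, w=(1.8103−2.536)/1.1559=-0.6279
k=3: b·v=0.668×(-0.945)=-0.6313; √(2b)=1.1559; u=(-0.6313+(-7.7))/1.1559=-7.2079, w=(-0.6313−(-7.7))/1.1559=6.1156
k=4: b·v=0.668×(-0.93)=-0.6212; √(2b)=1.1559; u=(-0.6212+(-21.697))/1.1559=-19.3089, w=(-0.6212−(-21.697))/1.1559=18.2339

0: u=25.4213 w=-22.2161
1: u=16.9649 w=-16.1119
2: u=3.7602 w=-0.6279
3: u=-7.2079 w=6.1156
4: u=-19.3089 w=18.2339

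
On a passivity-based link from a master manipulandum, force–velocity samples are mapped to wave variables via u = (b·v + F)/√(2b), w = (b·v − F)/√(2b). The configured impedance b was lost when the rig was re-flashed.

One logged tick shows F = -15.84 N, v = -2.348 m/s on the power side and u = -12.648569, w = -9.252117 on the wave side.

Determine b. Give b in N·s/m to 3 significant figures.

b = 43.5 N·s/m

u + w = -21.900686;  u + w = √(2b)·v, so √(2b) = -21.900686/(-2.348) = 9.327379.
b = (√(2b))²/2 = 87.000000/2 = 43.500000.
(Check via u − w = 2F/√(2b): u − w = -3.396452, 2F/√(2b) = -3.396453.)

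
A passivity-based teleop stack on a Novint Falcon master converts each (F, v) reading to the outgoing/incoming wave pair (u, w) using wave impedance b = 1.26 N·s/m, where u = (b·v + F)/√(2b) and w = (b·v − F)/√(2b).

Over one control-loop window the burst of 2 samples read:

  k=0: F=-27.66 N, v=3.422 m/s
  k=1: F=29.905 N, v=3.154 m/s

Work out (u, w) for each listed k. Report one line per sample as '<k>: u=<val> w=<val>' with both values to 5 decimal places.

k=0: b·v=1.26×3.422=4.31172; √(2b)=1.58745; u=(4.31172+(-27.66))/1.58745=-14.70803, w=(4.31172−(-27.66))/1.58745=20.14029
k=1: b·v=1.26×3.154=3.97404; √(2b)=1.58745; u=(3.97404+29.905)/1.58745=21.34179, w=(3.97404−29.905)/1.58745=-16.33497

0: u=-14.70803 w=20.14029
1: u=21.34179 w=-16.33497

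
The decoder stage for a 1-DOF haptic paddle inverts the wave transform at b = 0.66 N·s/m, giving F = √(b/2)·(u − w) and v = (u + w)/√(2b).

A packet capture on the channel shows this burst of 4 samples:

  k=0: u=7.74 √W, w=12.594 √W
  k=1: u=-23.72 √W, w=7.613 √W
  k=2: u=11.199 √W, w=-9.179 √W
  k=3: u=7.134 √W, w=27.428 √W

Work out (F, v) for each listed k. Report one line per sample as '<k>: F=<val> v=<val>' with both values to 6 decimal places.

0: F=-2.788411 v=17.698475
1: F=-17.999438 v=-14.019344
2: F=11.706270 v=1.758184
3: F=-11.658015 v=30.082360

k=0: u−w=-4.854000, u+w=20.334000; √(b/2)=0.574456, √(2b)=1.148913; F=0.574456×(-4.854)=-2.788411, v=20.334000/1.148913=17.698475
k=1: u−w=-31.333000, u+w=-16.107000; √(b/2)=0.574456, √(2b)=1.148913; F=0.574456×(-31.333)=-17.999438, v=-16.107000/1.148913=-14.019344
k=2: u−w=20.378000, u+w=2.020000; √(b/2)=0.574456, √(2b)=1.148913; F=0.574456×20.378=11.706270, v=2.020000/1.148913=1.758184
k=3: u−w=-20.294000, u+w=34.562000; √(b/2)=0.574456, √(2b)=1.148913; F=0.574456×(-20.294)=-11.658015, v=34.562000/1.148913=30.082360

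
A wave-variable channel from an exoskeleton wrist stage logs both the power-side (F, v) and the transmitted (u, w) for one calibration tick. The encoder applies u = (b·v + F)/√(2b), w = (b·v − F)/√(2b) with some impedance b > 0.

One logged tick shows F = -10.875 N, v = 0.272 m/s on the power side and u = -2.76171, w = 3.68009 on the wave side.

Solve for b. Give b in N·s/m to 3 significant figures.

b = 5.7 N·s/m

u + w = 0.9184;  u + w = √(2b)·v, so √(2b) = 0.9184/0.272 = 3.3764.
b = (√(2b))²/2 = 11.4001/2 = 5.7000.
(Check via u − w = 2F/√(2b): u − w = -6.4418, 2F/√(2b) = -6.4418.)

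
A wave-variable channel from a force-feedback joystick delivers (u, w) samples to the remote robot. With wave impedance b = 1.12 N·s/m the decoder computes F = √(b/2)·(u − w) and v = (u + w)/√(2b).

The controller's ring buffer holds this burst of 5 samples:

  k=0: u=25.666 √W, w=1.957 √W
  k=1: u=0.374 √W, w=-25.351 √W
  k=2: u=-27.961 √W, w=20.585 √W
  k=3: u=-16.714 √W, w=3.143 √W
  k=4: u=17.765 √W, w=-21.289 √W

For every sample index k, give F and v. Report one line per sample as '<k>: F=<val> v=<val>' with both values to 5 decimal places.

k=0: u−w=23.70900, u+w=27.62300; √(b/2)=0.74833, √(2b)=1.49666; F=0.74833×23.709=17.74219, v=27.62300/1.49666=18.45639
k=1: u−w=25.72500, u+w=-24.97700; √(b/2)=0.74833, √(2b)=1.49666; F=0.74833×25.725=19.25083, v=-24.97700/1.49666=-16.68846
k=2: u−w=-48.54600, u+w=-7.37600; √(b/2)=0.74833, √(2b)=1.49666; F=0.74833×(-48.546)=-36.32850, v=-7.37600/1.49666=-4.92830
k=3: u−w=-19.85700, u+w=-13.57100; √(b/2)=0.74833, √(2b)=1.49666; F=0.74833×(-19.857)=-14.85962, v=-13.57100/1.49666=-9.06751
k=4: u−w=39.05400, u+w=-3.52400; √(b/2)=0.74833, √(2b)=1.49666; F=0.74833×39.054=29.22534, v=-3.52400/1.49666=-2.35457

0: F=17.74219 v=18.45639
1: F=19.25083 v=-16.68846
2: F=-36.32850 v=-4.92830
3: F=-14.85962 v=-9.06751
4: F=29.22534 v=-2.35457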